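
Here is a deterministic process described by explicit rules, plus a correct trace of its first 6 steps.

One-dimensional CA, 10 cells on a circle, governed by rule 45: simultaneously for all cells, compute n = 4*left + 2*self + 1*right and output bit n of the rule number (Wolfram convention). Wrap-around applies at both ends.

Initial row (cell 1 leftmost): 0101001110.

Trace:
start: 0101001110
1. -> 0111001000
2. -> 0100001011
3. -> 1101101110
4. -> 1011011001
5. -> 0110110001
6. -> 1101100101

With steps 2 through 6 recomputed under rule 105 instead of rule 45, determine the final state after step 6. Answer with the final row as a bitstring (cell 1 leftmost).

(re-executing steps 2..6 under rule 105; state before step 2: 0111001000)
2. -> 0101000011
3. -> 1010011011
4. -> 1100011110
5. -> 1101010011
6. -> 0110100010

0110100010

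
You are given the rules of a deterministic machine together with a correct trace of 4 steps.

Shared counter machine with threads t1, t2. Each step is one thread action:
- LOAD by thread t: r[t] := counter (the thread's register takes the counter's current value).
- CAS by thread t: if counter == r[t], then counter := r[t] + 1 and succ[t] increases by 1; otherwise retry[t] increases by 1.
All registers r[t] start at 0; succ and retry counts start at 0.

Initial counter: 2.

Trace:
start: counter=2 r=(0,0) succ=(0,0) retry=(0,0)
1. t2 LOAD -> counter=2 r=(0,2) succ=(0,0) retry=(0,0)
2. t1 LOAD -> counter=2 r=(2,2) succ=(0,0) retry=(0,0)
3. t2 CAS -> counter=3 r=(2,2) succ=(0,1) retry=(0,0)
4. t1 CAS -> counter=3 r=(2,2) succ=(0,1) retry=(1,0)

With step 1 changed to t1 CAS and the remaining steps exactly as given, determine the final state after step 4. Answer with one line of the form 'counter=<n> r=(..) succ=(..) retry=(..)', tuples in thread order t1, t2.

(re-executing from step 1 with the substitution; state before step 1: counter=2 r=(0,0) succ=(0,0) retry=(0,0))
1. t1 CAS -> counter=2 r=(0,0) succ=(0,0) retry=(1,0)
2. t1 LOAD -> counter=2 r=(2,0) succ=(0,0) retry=(1,0)
3. t2 CAS -> counter=2 r=(2,0) succ=(0,0) retry=(1,1)
4. t1 CAS -> counter=3 r=(2,0) succ=(1,0) retry=(1,1)

counter=3 r=(2,0) succ=(1,0) retry=(1,1)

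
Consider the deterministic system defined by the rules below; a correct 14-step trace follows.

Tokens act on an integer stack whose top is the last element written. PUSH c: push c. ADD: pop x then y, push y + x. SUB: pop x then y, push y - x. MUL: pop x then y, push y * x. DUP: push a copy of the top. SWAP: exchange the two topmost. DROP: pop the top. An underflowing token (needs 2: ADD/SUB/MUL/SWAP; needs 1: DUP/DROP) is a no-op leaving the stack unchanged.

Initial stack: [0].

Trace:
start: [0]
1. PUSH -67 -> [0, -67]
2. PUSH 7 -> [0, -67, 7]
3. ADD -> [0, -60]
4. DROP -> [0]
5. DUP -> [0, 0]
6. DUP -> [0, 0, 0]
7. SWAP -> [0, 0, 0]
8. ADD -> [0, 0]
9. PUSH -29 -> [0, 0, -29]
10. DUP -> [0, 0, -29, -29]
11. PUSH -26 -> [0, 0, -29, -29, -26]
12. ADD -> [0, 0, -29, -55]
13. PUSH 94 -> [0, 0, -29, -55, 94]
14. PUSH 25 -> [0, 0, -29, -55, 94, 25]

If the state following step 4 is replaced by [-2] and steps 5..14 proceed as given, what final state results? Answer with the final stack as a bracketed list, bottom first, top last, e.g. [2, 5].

state after step 4 := [-2]
5. DUP -> [-2, -2]
6. DUP -> [-2, -2, -2]
7. SWAP -> [-2, -2, -2]
8. ADD -> [-2, -4]
9. PUSH -29 -> [-2, -4, -29]
10. DUP -> [-2, -4, -29, -29]
11. PUSH -26 -> [-2, -4, -29, -29, -26]
12. ADD -> [-2, -4, -29, -55]
13. PUSH 94 -> [-2, -4, -29, -55, 94]
14. PUSH 25 -> [-2, -4, -29, -55, 94, 25]

[-2, -4, -29, -55, 94, 25]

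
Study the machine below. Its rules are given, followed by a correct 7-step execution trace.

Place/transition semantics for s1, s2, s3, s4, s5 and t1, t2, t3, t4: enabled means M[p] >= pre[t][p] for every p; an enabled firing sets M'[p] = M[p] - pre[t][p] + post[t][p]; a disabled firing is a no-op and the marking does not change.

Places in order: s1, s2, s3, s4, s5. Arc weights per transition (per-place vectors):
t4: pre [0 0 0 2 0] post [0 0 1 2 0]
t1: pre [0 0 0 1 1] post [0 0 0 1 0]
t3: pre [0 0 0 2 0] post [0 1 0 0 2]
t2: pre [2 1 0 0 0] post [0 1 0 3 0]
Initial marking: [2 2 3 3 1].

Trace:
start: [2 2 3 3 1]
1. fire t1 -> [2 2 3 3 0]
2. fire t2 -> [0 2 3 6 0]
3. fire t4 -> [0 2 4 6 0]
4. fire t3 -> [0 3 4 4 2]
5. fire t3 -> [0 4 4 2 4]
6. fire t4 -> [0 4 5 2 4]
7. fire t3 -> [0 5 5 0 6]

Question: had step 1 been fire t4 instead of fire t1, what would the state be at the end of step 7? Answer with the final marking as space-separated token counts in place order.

0 5 6 0 7

(re-executing from step 1 with the substitution; state before step 1: [2 2 3 3 1])
1. fire t4 -> [2 2 4 3 1]
2. fire t2 -> [0 2 4 6 1]
3. fire t4 -> [0 2 5 6 1]
4. fire t3 -> [0 3 5 4 3]
5. fire t3 -> [0 4 5 2 5]
6. fire t4 -> [0 4 6 2 5]
7. fire t3 -> [0 5 6 0 7]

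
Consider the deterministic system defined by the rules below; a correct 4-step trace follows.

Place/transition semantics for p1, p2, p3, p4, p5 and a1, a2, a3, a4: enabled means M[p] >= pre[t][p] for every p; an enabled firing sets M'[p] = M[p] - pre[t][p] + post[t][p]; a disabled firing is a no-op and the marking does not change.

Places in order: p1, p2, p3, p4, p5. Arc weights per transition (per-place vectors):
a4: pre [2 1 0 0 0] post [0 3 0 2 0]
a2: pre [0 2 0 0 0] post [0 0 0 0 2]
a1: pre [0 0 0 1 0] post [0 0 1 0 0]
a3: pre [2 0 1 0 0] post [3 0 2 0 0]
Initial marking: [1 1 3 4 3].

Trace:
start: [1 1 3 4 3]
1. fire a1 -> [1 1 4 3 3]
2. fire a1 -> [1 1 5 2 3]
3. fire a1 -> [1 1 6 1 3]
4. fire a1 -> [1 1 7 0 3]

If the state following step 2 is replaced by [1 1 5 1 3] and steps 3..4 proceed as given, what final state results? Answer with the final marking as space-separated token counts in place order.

1 1 6 0 3

state after step 2 := [1 1 5 1 3]
3. fire a1 -> [1 1 6 0 3]
4. fire a1 -> [1 1 6 0 3]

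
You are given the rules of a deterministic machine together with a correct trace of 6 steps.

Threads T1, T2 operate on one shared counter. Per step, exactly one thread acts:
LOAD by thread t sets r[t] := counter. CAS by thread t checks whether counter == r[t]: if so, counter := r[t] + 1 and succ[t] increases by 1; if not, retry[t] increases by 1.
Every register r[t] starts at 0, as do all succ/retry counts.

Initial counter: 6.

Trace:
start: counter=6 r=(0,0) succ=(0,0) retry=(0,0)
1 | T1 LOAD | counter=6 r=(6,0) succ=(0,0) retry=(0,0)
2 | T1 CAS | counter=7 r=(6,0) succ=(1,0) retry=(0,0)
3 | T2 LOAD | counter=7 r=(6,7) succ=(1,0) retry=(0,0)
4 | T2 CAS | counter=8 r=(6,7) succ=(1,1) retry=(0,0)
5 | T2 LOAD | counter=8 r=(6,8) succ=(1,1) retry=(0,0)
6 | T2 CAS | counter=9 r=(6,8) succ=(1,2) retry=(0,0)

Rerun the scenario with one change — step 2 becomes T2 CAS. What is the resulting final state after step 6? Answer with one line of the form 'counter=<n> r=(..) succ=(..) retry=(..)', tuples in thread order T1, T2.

(re-executing from step 2 with the substitution; state before step 2: counter=6 r=(6,0) succ=(0,0) retry=(0,0))
2 | T2 CAS | counter=6 r=(6,0) succ=(0,0) retry=(0,1)
3 | T2 LOAD | counter=6 r=(6,6) succ=(0,0) retry=(0,1)
4 | T2 CAS | counter=7 r=(6,6) succ=(0,1) retry=(0,1)
5 | T2 LOAD | counter=7 r=(6,7) succ=(0,1) retry=(0,1)
6 | T2 CAS | counter=8 r=(6,7) succ=(0,2) retry=(0,1)

counter=8 r=(6,7) succ=(0,2) retry=(0,1)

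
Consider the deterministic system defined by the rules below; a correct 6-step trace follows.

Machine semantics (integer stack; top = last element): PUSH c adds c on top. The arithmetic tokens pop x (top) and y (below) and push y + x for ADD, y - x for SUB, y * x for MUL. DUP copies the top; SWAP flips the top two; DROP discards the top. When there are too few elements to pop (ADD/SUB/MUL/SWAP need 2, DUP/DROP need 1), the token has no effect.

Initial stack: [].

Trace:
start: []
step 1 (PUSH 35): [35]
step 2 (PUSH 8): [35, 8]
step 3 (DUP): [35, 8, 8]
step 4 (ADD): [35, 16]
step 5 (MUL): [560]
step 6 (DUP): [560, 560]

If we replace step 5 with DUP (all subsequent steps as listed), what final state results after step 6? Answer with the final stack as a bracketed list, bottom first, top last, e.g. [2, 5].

[35, 16, 16, 16]

(re-executing from step 5 with the substitution; state before step 5: [35, 16])
step 5 (DUP): [35, 16, 16]
step 6 (DUP): [35, 16, 16, 16]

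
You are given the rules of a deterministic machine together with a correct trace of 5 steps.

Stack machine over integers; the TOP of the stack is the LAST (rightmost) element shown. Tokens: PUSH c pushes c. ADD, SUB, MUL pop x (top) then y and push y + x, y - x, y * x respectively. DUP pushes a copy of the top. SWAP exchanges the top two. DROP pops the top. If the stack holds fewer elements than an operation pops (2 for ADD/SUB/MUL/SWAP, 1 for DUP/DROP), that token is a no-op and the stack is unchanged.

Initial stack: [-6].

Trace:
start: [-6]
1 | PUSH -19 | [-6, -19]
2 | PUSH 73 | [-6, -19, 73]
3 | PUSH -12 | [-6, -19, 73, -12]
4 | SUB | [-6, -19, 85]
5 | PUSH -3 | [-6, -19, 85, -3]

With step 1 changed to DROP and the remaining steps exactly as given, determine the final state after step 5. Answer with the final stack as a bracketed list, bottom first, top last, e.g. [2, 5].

[85, -3]

(re-executing from step 1 with the substitution; state before step 1: [-6])
1 | DROP | []
2 | PUSH 73 | [73]
3 | PUSH -12 | [73, -12]
4 | SUB | [85]
5 | PUSH -3 | [85, -3]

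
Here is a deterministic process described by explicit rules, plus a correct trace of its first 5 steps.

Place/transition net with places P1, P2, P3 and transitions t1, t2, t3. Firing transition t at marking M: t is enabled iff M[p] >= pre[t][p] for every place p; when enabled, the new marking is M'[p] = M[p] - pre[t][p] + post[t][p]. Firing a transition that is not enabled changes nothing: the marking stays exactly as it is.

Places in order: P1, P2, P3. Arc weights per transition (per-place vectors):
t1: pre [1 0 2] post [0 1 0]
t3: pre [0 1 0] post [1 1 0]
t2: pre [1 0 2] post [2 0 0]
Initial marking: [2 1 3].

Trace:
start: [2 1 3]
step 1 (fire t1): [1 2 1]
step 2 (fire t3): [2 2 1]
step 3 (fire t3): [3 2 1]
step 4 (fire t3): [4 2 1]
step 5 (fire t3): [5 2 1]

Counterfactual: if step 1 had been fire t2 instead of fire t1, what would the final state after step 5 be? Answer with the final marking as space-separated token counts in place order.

7 1 1

(re-executing from step 1 with the substitution; state before step 1: [2 1 3])
step 1 (fire t2): [3 1 1]
step 2 (fire t3): [4 1 1]
step 3 (fire t3): [5 1 1]
step 4 (fire t3): [6 1 1]
step 5 (fire t3): [7 1 1]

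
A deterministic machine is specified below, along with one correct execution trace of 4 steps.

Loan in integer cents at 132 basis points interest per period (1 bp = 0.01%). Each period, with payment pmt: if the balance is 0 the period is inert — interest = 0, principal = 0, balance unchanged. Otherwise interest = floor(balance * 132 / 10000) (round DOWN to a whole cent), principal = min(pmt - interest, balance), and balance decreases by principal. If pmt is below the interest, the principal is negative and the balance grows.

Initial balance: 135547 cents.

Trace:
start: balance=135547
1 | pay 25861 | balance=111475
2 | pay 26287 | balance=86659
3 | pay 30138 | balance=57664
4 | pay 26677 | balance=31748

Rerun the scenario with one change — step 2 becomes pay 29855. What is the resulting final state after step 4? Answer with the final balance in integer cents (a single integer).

28085

(re-executing from step 2 with the substitution; state before step 2: balance=111475)
2 | pay 29855 | balance=83091
3 | pay 30138 | balance=54049
4 | pay 26677 | balance=28085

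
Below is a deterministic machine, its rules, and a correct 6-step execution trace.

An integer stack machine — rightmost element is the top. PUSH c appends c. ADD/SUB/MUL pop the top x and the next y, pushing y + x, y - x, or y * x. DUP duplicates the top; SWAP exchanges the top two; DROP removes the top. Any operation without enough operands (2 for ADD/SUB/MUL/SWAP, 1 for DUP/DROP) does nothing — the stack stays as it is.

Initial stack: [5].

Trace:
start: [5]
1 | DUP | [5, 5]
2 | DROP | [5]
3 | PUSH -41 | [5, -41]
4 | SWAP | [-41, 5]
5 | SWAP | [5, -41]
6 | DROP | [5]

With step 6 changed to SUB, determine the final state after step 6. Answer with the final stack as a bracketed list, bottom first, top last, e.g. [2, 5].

(re-executing from step 6 with the substitution; state before step 6: [5, -41])
6 | SUB | [46]

[46]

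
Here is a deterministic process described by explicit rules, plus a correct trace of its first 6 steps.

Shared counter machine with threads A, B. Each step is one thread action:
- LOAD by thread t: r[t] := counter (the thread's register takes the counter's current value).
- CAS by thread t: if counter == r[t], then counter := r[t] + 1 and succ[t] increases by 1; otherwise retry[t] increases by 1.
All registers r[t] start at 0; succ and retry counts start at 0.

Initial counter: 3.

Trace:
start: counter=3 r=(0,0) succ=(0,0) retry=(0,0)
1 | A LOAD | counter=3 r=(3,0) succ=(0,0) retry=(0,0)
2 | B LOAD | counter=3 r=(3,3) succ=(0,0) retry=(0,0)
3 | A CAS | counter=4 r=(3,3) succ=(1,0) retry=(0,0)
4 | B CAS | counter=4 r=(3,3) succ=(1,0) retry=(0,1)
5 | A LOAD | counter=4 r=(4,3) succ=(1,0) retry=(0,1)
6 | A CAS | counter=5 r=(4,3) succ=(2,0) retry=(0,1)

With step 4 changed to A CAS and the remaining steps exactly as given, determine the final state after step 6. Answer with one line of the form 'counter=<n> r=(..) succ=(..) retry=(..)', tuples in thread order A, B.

(re-executing from step 4 with the substitution; state before step 4: counter=4 r=(3,3) succ=(1,0) retry=(0,0))
4 | A CAS | counter=4 r=(3,3) succ=(1,0) retry=(1,0)
5 | A LOAD | counter=4 r=(4,3) succ=(1,0) retry=(1,0)
6 | A CAS | counter=5 r=(4,3) succ=(2,0) retry=(1,0)

counter=5 r=(4,3) succ=(2,0) retry=(1,0)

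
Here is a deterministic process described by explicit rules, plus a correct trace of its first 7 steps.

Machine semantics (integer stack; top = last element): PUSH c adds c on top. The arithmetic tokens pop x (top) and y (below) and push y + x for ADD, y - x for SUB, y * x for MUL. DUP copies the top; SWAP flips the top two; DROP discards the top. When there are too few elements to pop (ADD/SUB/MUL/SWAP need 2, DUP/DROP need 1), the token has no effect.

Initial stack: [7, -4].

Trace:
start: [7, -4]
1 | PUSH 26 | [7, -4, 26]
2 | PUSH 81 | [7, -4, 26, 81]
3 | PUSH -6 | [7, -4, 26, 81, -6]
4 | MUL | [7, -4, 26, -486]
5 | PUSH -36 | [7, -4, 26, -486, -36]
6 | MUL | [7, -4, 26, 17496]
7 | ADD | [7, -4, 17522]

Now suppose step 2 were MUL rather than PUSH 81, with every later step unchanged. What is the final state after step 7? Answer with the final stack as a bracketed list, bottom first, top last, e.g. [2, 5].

(re-executing from step 2 with the substitution; state before step 2: [7, -4, 26])
2 | MUL | [7, -104]
3 | PUSH -6 | [7, -104, -6]
4 | MUL | [7, 624]
5 | PUSH -36 | [7, 624, -36]
6 | MUL | [7, -22464]
7 | ADD | [-22457]

[-22457]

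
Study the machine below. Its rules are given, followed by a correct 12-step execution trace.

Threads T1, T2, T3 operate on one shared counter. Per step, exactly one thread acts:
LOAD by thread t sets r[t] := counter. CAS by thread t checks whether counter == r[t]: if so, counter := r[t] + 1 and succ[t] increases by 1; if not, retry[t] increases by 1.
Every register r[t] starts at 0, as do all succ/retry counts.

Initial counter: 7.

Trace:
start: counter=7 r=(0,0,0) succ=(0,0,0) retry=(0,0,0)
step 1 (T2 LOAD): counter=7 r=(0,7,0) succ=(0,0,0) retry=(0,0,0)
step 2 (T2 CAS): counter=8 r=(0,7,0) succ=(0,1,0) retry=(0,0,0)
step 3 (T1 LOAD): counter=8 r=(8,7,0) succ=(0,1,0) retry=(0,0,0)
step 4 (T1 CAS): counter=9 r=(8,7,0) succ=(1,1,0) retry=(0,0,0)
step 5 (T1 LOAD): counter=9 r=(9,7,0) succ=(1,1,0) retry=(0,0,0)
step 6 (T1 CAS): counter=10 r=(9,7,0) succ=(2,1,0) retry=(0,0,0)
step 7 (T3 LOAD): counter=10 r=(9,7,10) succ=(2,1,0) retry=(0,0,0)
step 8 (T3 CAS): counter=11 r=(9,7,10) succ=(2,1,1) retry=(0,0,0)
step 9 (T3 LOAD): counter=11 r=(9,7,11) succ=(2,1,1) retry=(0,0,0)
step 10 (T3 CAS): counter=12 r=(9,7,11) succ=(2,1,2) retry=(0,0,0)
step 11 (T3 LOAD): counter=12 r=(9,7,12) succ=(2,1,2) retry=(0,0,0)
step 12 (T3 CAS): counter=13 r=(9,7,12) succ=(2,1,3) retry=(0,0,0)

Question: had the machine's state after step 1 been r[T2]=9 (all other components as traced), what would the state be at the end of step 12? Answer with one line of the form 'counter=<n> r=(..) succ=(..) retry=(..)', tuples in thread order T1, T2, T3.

state after step 1 := counter=7 r=(0,9,0) succ=(0,0,0) retry=(0,0,0)
step 2 (T2 CAS): counter=7 r=(0,9,0) succ=(0,0,0) retry=(0,1,0)
step 3 (T1 LOAD): counter=7 r=(7,9,0) succ=(0,0,0) retry=(0,1,0)
step 4 (T1 CAS): counter=8 r=(7,9,0) succ=(1,0,0) retry=(0,1,0)
step 5 (T1 LOAD): counter=8 r=(8,9,0) succ=(1,0,0) retry=(0,1,0)
step 6 (T1 CAS): counter=9 r=(8,9,0) succ=(2,0,0) retry=(0,1,0)
step 7 (T3 LOAD): counter=9 r=(8,9,9) succ=(2,0,0) retry=(0,1,0)
step 8 (T3 CAS): counter=10 r=(8,9,9) succ=(2,0,1) retry=(0,1,0)
step 9 (T3 LOAD): counter=10 r=(8,9,10) succ=(2,0,1) retry=(0,1,0)
step 10 (T3 CAS): counter=11 r=(8,9,10) succ=(2,0,2) retry=(0,1,0)
step 11 (T3 LOAD): counter=11 r=(8,9,11) succ=(2,0,2) retry=(0,1,0)
step 12 (T3 CAS): counter=12 r=(8,9,11) succ=(2,0,3) retry=(0,1,0)

counter=12 r=(8,9,11) succ=(2,0,3) retry=(0,1,0)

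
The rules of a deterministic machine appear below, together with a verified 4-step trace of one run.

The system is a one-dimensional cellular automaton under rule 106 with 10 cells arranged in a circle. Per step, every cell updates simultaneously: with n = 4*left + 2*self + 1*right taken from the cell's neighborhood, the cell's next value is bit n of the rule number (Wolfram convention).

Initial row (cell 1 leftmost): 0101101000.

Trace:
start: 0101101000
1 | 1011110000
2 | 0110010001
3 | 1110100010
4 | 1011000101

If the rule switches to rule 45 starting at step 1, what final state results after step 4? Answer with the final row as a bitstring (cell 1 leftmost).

0010111011

(re-executing steps 1..4 under rule 45; state before step 1: 0101101000)
1 | 0111011011
2 | 1100110110
3 | 1000101101
4 | 0010111011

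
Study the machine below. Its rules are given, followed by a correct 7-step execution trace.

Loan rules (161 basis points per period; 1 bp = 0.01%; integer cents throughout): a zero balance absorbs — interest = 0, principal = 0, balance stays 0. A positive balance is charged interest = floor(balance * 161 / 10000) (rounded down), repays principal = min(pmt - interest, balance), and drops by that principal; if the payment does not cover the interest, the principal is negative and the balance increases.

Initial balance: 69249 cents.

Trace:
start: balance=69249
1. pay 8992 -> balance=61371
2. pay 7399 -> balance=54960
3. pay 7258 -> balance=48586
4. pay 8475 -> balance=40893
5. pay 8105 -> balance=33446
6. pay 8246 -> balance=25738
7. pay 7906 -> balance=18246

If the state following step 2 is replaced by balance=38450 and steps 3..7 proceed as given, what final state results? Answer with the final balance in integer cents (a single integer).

state after step 2 := balance=38450
3. pay 7258 -> balance=31811
4. pay 8475 -> balance=23848
5. pay 8105 -> balance=16126
6. pay 8246 -> balance=8139
7. pay 7906 -> balance=364

364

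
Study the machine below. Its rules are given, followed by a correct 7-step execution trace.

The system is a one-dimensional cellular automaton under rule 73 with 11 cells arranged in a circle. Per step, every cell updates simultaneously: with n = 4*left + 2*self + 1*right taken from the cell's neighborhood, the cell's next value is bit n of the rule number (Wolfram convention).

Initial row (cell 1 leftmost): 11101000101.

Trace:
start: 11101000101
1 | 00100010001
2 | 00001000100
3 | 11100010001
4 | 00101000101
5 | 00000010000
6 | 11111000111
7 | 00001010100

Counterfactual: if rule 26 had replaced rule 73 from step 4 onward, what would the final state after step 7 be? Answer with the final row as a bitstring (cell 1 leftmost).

(re-executing steps 4..7 under rule 26; state before step 4: 11100010001)
4 | 00010101011
5 | 10100000010
6 | 00010000100
7 | 00101001010

00101001010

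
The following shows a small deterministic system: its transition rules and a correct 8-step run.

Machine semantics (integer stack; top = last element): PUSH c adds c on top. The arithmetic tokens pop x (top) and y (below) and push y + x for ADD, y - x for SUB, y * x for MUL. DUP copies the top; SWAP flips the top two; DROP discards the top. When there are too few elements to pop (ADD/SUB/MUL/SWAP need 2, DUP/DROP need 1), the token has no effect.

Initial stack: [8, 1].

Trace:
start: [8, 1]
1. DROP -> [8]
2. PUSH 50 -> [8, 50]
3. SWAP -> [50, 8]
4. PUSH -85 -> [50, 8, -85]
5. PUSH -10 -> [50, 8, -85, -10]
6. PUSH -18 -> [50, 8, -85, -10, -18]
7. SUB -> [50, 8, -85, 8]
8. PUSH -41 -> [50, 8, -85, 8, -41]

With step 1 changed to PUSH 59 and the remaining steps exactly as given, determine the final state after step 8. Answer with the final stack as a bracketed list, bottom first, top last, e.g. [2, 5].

[8, 1, 50, 59, -85, 8, -41]

(re-executing from step 1 with the substitution; state before step 1: [8, 1])
1. PUSH 59 -> [8, 1, 59]
2. PUSH 50 -> [8, 1, 59, 50]
3. SWAP -> [8, 1, 50, 59]
4. PUSH -85 -> [8, 1, 50, 59, -85]
5. PUSH -10 -> [8, 1, 50, 59, -85, -10]
6. PUSH -18 -> [8, 1, 50, 59, -85, -10, -18]
7. SUB -> [8, 1, 50, 59, -85, 8]
8. PUSH -41 -> [8, 1, 50, 59, -85, 8, -41]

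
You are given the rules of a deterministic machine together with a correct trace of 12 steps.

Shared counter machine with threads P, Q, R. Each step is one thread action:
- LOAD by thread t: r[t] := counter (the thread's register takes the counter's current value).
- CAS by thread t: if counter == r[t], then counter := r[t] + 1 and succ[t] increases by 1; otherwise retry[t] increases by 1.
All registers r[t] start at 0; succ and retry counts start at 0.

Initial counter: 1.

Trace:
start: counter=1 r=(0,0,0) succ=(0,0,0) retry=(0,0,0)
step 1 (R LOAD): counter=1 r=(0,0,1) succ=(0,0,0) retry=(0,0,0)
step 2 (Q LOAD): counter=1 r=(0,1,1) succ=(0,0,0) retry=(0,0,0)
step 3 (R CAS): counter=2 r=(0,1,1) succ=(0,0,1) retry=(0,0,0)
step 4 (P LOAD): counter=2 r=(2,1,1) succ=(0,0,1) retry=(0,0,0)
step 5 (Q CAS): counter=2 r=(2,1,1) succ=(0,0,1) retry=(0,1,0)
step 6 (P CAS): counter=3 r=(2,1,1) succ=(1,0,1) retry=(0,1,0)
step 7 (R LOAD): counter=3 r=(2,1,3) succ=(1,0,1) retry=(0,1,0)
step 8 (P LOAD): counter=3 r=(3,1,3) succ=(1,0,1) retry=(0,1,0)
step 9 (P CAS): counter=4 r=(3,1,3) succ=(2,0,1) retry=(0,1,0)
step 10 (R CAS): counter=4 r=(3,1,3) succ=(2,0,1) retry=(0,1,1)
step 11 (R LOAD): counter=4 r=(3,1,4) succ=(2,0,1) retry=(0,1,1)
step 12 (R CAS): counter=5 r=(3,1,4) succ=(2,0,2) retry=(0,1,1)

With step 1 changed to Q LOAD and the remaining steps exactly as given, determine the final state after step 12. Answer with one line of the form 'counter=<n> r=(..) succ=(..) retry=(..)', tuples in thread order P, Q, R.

(re-executing from step 1 with the substitution; state before step 1: counter=1 r=(0,0,0) succ=(0,0,0) retry=(0,0,0))
step 1 (Q LOAD): counter=1 r=(0,1,0) succ=(0,0,0) retry=(0,0,0)
step 2 (Q LOAD): counter=1 r=(0,1,0) succ=(0,0,0) retry=(0,0,0)
step 3 (R CAS): counter=1 r=(0,1,0) succ=(0,0,0) retry=(0,0,1)
step 4 (P LOAD): counter=1 r=(1,1,0) succ=(0,0,0) retry=(0,0,1)
step 5 (Q CAS): counter=2 r=(1,1,0) succ=(0,1,0) retry=(0,0,1)
step 6 (P CAS): counter=2 r=(1,1,0) succ=(0,1,0) retry=(1,0,1)
step 7 (R LOAD): counter=2 r=(1,1,2) succ=(0,1,0) retry=(1,0,1)
step 8 (P LOAD): counter=2 r=(2,1,2) succ=(0,1,0) retry=(1,0,1)
step 9 (P CAS): counter=3 r=(2,1,2) succ=(1,1,0) retry=(1,0,1)
step 10 (R CAS): counter=3 r=(2,1,2) succ=(1,1,0) retry=(1,0,2)
step 11 (R LOAD): counter=3 r=(2,1,3) succ=(1,1,0) retry=(1,0,2)
step 12 (R CAS): counter=4 r=(2,1,3) succ=(1,1,1) retry=(1,0,2)

counter=4 r=(2,1,3) succ=(1,1,1) retry=(1,0,2)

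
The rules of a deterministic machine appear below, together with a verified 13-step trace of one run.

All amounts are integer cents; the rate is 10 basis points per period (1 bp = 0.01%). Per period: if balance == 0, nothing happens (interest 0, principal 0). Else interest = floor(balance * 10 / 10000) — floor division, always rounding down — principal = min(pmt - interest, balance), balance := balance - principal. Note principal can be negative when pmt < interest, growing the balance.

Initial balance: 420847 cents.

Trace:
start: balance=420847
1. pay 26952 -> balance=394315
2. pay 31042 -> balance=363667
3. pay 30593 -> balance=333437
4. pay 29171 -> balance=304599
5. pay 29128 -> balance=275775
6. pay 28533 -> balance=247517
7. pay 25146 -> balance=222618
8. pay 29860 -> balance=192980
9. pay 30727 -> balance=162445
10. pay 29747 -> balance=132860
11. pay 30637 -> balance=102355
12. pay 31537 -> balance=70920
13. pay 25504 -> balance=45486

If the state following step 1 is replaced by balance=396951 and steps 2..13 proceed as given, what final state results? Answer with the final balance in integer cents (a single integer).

state after step 1 := balance=396951
2. pay 31042 -> balance=366305
3. pay 30593 -> balance=336078
4. pay 29171 -> balance=307243
5. pay 29128 -> balance=278422
6. pay 28533 -> balance=250167
7. pay 25146 -> balance=225271
8. pay 29860 -> balance=195636
9. pay 30727 -> balance=165104
10. pay 29747 -> balance=135522
11. pay 30637 -> balance=105020
12. pay 31537 -> balance=73588
13. pay 25504 -> balance=48157

48157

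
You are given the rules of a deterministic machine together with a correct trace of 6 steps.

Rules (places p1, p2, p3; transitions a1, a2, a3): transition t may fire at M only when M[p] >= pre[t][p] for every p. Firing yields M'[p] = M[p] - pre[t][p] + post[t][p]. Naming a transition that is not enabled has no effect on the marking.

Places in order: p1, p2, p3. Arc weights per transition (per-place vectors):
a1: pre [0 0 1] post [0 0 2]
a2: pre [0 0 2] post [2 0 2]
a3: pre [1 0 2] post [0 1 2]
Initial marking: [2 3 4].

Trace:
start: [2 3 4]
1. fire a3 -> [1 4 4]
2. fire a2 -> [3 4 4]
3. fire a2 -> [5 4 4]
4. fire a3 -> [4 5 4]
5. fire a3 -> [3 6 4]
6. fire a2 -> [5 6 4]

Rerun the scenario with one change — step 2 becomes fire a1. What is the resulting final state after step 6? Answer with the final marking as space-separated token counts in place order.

(re-executing from step 2 with the substitution; state before step 2: [1 4 4])
2. fire a1 -> [1 4 5]
3. fire a2 -> [3 4 5]
4. fire a3 -> [2 5 5]
5. fire a3 -> [1 6 5]
6. fire a2 -> [3 6 5]

3 6 5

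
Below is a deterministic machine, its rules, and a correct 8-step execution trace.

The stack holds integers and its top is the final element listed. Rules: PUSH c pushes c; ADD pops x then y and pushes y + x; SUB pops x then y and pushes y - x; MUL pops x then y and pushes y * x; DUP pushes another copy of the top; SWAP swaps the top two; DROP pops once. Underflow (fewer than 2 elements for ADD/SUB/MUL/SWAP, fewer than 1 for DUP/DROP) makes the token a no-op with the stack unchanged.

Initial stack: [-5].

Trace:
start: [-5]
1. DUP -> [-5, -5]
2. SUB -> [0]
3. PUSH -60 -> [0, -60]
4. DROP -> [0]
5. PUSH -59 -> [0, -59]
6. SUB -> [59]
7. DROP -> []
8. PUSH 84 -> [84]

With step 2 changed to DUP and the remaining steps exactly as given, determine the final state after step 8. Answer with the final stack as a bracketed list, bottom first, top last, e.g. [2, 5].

(re-executing from step 2 with the substitution; state before step 2: [-5, -5])
2. DUP -> [-5, -5, -5]
3. PUSH -60 -> [-5, -5, -5, -60]
4. DROP -> [-5, -5, -5]
5. PUSH -59 -> [-5, -5, -5, -59]
6. SUB -> [-5, -5, 54]
7. DROP -> [-5, -5]
8. PUSH 84 -> [-5, -5, 84]

[-5, -5, 84]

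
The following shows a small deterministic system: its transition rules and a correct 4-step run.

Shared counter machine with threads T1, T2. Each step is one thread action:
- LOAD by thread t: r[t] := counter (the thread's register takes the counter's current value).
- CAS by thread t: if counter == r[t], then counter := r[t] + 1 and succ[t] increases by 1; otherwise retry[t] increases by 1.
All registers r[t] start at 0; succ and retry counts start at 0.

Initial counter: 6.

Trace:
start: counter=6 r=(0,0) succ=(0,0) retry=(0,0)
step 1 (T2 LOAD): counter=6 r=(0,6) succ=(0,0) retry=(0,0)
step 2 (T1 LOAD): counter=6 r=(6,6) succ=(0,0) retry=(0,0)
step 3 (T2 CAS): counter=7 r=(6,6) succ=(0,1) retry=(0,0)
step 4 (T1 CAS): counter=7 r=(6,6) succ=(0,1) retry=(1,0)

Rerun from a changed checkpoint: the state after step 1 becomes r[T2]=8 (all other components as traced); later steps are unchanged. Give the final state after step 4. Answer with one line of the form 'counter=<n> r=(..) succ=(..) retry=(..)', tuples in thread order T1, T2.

state after step 1 := counter=6 r=(0,8) succ=(0,0) retry=(0,0)
step 2 (T1 LOAD): counter=6 r=(6,8) succ=(0,0) retry=(0,0)
step 3 (T2 CAS): counter=6 r=(6,8) succ=(0,0) retry=(0,1)
step 4 (T1 CAS): counter=7 r=(6,8) succ=(1,0) retry=(0,1)

counter=7 r=(6,8) succ=(1,0) retry=(0,1)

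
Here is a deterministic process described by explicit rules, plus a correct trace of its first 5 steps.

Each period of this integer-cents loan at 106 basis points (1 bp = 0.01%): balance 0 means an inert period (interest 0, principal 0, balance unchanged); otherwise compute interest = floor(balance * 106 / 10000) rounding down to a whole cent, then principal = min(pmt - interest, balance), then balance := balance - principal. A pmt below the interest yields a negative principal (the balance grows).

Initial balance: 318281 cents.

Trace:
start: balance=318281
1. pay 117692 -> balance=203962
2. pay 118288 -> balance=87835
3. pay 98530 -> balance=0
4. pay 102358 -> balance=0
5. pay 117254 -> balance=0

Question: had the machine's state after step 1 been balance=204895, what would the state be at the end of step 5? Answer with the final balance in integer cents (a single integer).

0

state after step 1 := balance=204895
2. pay 118288 -> balance=88778
3. pay 98530 -> balance=0
4. pay 102358 -> balance=0
5. pay 117254 -> balance=0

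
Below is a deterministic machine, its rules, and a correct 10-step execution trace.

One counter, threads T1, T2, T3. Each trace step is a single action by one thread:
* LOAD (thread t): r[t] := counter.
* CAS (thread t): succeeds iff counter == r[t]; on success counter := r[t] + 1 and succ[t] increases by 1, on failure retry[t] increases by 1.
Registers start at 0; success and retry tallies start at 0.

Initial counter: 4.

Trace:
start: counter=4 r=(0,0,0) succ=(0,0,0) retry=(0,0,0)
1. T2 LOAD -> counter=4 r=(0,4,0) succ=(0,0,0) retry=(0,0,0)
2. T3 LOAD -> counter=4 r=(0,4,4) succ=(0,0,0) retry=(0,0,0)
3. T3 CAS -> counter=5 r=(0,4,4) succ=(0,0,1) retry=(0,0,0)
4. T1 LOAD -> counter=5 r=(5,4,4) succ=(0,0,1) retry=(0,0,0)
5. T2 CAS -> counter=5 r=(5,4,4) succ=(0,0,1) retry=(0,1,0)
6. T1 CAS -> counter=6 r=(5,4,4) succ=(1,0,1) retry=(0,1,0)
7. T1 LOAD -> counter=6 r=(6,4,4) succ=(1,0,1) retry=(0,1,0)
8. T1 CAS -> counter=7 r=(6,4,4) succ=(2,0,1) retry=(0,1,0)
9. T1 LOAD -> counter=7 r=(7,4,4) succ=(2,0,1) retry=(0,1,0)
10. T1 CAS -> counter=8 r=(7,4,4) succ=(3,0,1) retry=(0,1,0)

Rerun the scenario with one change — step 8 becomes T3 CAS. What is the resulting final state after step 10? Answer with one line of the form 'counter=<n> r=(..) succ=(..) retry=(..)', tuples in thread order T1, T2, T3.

(re-executing from step 8 with the substitution; state before step 8: counter=6 r=(6,4,4) succ=(1,0,1) retry=(0,1,0))
8. T3 CAS -> counter=6 r=(6,4,4) succ=(1,0,1) retry=(0,1,1)
9. T1 LOAD -> counter=6 r=(6,4,4) succ=(1,0,1) retry=(0,1,1)
10. T1 CAS -> counter=7 r=(6,4,4) succ=(2,0,1) retry=(0,1,1)

counter=7 r=(6,4,4) succ=(2,0,1) retry=(0,1,1)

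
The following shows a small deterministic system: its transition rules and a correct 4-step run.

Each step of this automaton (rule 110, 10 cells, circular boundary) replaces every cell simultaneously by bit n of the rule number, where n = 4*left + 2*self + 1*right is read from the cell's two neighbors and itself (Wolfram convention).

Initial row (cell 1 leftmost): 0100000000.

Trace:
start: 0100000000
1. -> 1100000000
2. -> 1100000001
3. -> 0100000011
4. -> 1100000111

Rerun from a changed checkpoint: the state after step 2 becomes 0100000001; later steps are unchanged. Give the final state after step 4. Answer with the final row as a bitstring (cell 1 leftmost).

0100000110

state after step 2 := 0100000001
3. -> 1100000011
4. -> 0100000110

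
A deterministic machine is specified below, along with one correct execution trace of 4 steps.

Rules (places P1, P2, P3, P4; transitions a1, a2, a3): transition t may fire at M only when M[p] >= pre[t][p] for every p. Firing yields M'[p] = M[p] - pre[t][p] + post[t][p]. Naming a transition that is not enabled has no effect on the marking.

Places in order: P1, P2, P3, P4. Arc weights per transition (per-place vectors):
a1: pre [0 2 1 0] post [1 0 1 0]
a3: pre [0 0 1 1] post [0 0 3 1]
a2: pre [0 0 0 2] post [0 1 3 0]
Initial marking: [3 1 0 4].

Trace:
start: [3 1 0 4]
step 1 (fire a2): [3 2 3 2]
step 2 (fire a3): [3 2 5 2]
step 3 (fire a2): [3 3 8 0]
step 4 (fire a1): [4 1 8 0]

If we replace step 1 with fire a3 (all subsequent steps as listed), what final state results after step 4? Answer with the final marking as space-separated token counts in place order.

4 0 3 2

(re-executing from step 1 with the substitution; state before step 1: [3 1 0 4])
step 1 (fire a3): [3 1 0 4]
step 2 (fire a3): [3 1 0 4]
step 3 (fire a2): [3 2 3 2]
step 4 (fire a1): [4 0 3 2]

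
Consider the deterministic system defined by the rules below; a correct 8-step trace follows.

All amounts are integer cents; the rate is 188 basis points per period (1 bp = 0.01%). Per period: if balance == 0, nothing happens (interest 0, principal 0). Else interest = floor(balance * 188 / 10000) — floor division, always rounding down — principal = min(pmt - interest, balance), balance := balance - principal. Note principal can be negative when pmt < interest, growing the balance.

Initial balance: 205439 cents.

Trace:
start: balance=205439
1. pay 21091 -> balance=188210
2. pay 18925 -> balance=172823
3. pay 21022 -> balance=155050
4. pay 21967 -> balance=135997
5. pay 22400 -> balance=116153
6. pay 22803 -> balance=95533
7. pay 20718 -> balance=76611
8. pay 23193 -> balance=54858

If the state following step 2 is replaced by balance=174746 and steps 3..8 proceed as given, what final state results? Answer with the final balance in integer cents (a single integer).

state after step 2 := balance=174746
3. pay 21022 -> balance=157009
4. pay 21967 -> balance=137993
5. pay 22400 -> balance=118187
6. pay 22803 -> balance=97605
7. pay 20718 -> balance=78721
8. pay 23193 -> balance=57007

57007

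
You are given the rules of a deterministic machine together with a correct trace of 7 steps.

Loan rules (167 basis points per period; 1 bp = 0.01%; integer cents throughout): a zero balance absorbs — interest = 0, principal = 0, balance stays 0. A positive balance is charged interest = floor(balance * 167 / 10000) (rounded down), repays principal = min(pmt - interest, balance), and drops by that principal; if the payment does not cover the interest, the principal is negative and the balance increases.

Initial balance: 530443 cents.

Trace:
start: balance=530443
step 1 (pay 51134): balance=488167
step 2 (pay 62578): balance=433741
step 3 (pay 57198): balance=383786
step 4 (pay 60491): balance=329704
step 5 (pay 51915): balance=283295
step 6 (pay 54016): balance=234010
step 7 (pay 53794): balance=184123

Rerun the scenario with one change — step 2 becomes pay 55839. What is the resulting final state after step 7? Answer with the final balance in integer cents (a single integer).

191444

(re-executing from step 2 with the substitution; state before step 2: balance=488167)
step 2 (pay 55839): balance=440480
step 3 (pay 57198): balance=390638
step 4 (pay 60491): balance=336670
step 5 (pay 51915): balance=290377
step 6 (pay 54016): balance=241210
step 7 (pay 53794): balance=191444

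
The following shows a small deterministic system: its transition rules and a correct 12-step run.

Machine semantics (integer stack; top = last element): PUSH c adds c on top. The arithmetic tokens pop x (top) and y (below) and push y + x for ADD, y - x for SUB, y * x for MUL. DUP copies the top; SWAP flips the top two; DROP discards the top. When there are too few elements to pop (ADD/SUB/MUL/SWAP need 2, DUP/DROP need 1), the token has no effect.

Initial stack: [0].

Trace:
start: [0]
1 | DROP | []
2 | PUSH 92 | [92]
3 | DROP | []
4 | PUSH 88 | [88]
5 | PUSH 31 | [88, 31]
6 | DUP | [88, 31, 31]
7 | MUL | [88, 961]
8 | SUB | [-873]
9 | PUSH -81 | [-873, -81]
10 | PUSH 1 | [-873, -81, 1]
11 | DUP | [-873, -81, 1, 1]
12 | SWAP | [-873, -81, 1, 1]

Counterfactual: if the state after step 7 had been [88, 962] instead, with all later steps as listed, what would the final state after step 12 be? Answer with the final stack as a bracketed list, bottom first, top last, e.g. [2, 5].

[-874, -81, 1, 1]

state after step 7 := [88, 962]
8 | SUB | [-874]
9 | PUSH -81 | [-874, -81]
10 | PUSH 1 | [-874, -81, 1]
11 | DUP | [-874, -81, 1, 1]
12 | SWAP | [-874, -81, 1, 1]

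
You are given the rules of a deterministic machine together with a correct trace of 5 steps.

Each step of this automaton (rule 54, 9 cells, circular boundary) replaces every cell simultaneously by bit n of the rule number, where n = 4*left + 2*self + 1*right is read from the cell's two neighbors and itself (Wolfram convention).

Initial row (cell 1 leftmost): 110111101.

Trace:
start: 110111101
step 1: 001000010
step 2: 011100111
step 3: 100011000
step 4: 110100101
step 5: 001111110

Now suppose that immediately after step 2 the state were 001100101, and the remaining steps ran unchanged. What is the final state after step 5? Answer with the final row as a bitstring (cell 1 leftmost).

010010000

state after step 2 := 001100101
step 3: 110011111
step 4: 001100000
step 5: 010010000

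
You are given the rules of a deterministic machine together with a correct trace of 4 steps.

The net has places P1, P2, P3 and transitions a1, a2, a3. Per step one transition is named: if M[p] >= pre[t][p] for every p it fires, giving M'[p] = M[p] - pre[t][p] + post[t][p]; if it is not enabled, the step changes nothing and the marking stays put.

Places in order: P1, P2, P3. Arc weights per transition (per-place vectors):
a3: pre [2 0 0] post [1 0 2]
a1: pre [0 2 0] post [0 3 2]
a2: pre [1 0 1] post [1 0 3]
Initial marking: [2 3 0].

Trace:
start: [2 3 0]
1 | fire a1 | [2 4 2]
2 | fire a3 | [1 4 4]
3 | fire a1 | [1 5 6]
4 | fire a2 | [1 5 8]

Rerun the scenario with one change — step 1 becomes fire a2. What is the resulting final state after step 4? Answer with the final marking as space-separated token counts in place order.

(re-executing from step 1 with the substitution; state before step 1: [2 3 0])
1 | fire a2 | [2 3 0]
2 | fire a3 | [1 3 2]
3 | fire a1 | [1 4 4]
4 | fire a2 | [1 4 6]

1 4 6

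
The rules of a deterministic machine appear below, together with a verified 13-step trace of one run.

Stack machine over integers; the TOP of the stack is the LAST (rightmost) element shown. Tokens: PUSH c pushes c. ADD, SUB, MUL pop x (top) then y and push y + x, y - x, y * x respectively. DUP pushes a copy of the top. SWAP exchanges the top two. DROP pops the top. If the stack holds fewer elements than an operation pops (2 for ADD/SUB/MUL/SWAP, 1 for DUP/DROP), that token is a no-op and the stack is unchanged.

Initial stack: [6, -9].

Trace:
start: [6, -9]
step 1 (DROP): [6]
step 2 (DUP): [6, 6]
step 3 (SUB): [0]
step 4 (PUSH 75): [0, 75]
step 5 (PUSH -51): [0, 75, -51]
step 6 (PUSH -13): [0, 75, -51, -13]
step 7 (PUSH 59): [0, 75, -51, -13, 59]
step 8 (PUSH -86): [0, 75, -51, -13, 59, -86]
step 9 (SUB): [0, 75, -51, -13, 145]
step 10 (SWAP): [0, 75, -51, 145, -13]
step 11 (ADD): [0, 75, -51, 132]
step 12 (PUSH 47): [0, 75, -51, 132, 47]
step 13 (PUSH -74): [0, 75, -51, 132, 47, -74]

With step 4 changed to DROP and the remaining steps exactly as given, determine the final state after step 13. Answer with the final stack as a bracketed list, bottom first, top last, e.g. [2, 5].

[-51, 132, 47, -74]

(re-executing from step 4 with the substitution; state before step 4: [0])
step 4 (DROP): []
step 5 (PUSH -51): [-51]
step 6 (PUSH -13): [-51, -13]
step 7 (PUSH 59): [-51, -13, 59]
step 8 (PUSH -86): [-51, -13, 59, -86]
step 9 (SUB): [-51, -13, 145]
step 10 (SWAP): [-51, 145, -13]
step 11 (ADD): [-51, 132]
step 12 (PUSH 47): [-51, 132, 47]
step 13 (PUSH -74): [-51, 132, 47, -74]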